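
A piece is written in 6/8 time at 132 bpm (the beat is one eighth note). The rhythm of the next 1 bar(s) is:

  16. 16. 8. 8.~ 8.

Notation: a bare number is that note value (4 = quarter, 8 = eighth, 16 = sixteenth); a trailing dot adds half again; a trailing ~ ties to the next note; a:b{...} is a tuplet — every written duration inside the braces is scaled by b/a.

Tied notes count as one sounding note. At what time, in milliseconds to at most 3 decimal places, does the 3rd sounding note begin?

1. 0.0ms @ 0 + 340.909ms (3/4)
2. 340.909ms @ 3/4 + 340.909ms (3/4)
3. 681.818ms @ 3/2 + 681.818ms (3/2)
4. 1363.636ms @ 3 + 1363.636ms (3)

note 3 onset = 3/2b = 681.818ms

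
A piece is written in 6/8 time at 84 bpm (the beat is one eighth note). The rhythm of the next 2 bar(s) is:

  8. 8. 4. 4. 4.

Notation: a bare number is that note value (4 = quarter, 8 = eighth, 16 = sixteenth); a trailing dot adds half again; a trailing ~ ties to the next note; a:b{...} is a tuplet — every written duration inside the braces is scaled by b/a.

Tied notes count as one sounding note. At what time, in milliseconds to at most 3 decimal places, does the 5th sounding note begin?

1. 0.0ms @ 0 + 1071.429ms (3/2)
2. 1071.429ms @ 3/2 + 1071.429ms (3/2)
3. 2142.857ms @ 3 + 2142.857ms (3)
4. 4285.714ms @ 6 + 2142.857ms (3)
5. 6428.571ms @ 9 + 2142.857ms (3)

note 5 onset = 9b = 6428.571ms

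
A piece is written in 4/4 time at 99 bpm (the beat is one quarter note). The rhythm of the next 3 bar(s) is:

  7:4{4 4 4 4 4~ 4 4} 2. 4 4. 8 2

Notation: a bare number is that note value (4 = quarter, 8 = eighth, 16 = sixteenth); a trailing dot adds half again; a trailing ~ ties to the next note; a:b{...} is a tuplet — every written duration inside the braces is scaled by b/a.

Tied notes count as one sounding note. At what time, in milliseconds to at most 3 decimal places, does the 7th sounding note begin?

note 7 onset = 4b = 2424.242ms

1. 0.0ms @ 0 + 346.32ms (4/7)
2. 346.32ms @ 4/7 + 346.32ms (4/7)
3. 692.641ms @ 8/7 + 346.32ms (4/7)
4. 1038.961ms @ 12/7 + 346.32ms (4/7)
5. 1385.281ms @ 16/7 + 692.641ms (8/7)
6. 2077.922ms @ 24/7 + 346.32ms (4/7)
7. 2424.242ms @ 4 + 1818.182ms (3)
8. 4242.424ms @ 7 + 606.061ms (1)
9. 4848.485ms @ 8 + 909.091ms (3/2)
10. 5757.576ms @ 19/2 + 303.03ms (1/2)
11. 6060.606ms @ 10 + 1212.121ms (2)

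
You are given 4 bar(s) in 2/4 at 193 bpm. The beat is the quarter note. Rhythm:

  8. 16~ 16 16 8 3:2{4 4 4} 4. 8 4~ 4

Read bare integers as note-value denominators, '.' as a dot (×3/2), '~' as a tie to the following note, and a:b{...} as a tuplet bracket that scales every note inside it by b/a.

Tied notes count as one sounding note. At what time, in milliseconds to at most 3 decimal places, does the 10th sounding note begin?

note 10 onset = 6b = 1865.285ms

1. 0.0ms @ 0 + 233.161ms (3/4)
2. 233.161ms @ 3/4 + 155.44ms (1/2)
3. 388.601ms @ 5/4 + 77.72ms (1/4)
4. 466.321ms @ 3/2 + 155.44ms (1/2)
5. 621.762ms @ 2 + 207.254ms (2/3)
6. 829.016ms @ 8/3 + 207.254ms (2/3)
7. 1036.269ms @ 10/3 + 207.254ms (2/3)
8. 1243.523ms @ 4 + 466.321ms (3/2)
9. 1709.845ms @ 11/2 + 155.44ms (1/2)
10. 1865.285ms @ 6 + 621.762ms (2)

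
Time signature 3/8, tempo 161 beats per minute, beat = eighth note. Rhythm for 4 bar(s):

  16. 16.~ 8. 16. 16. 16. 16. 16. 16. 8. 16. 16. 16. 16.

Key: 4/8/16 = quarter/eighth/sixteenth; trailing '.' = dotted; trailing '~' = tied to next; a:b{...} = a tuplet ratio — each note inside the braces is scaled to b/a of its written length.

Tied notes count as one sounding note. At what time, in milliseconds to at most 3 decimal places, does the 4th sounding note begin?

1. 0.0ms @ 0 + 279.503ms (3/4)
2. 279.503ms @ 3/4 + 838.509ms (9/4)
3. 1118.012ms @ 3 + 279.503ms (3/4)
4. 1397.516ms @ 15/4 + 279.503ms (3/4)
5. 1677.019ms @ 9/2 + 279.503ms (3/4)
6. 1956.522ms @ 21/4 + 279.503ms (3/4)
7. 2236.025ms @ 6 + 279.503ms (3/4)
8. 2515.528ms @ 27/4 + 279.503ms (3/4)
9. 2795.031ms @ 15/2 + 559.006ms (3/2)
10. 3354.037ms @ 9 + 279.503ms (3/4)
11. 3633.54ms @ 39/4 + 279.503ms (3/4)
12. 3913.043ms @ 21/2 + 279.503ms (3/4)
13. 4192.547ms @ 45/4 + 279.503ms (3/4)

note 4 onset = 15/4b = 1397.516ms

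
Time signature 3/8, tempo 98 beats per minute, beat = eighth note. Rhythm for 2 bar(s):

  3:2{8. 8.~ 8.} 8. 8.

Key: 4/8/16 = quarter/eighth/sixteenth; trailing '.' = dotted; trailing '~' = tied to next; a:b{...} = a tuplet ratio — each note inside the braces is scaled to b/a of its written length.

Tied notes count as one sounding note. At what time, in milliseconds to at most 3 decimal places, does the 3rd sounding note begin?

note 3 onset = 3b = 1836.735ms

1. 0.0ms @ 0 + 612.245ms (1)
2. 612.245ms @ 1 + 1224.49ms (2)
3. 1836.735ms @ 3 + 918.367ms (3/2)
4. 2755.102ms @ 9/2 + 918.367ms (3/2)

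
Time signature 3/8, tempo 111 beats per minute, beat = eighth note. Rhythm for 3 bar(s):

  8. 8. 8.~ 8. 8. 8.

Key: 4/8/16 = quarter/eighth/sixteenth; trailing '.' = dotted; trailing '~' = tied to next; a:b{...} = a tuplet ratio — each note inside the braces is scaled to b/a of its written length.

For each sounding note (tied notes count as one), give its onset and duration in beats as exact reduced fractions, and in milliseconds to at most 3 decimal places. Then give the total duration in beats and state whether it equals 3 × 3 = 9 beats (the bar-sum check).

1) 0.0ms=0b +810.811ms=3/2b
2) 810.811ms=3/2b +810.811ms=3/2b
3) 1621.622ms=3b +1621.622ms=3b
4) 3243.243ms=6b +810.811ms=3/2b
5) 4054.054ms=15/2b +810.811ms=3/2b
Σ=9b of 9 (111bpm 3/8) — PASS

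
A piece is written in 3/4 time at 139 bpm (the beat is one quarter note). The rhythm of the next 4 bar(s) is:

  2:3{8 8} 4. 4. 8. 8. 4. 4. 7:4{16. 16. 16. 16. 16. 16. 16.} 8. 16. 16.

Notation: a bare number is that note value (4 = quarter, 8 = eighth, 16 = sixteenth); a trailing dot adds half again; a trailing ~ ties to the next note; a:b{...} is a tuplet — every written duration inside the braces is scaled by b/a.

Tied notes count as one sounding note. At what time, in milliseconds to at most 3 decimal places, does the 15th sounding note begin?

1. 0.0ms @ 0 + 323.741ms (3/4)
2. 323.741ms @ 3/4 + 323.741ms (3/4)
3. 647.482ms @ 3/2 + 647.482ms (3/2)
4. 1294.964ms @ 3 + 647.482ms (3/2)
5. 1942.446ms @ 9/2 + 323.741ms (3/4)
6. 2266.187ms @ 21/4 + 323.741ms (3/4)
7. 2589.928ms @ 6 + 647.482ms (3/2)
8. 3237.41ms @ 15/2 + 647.482ms (3/2)
9. 3884.892ms @ 9 + 92.497ms (3/14)
10. 3977.39ms @ 129/14 + 92.497ms (3/14)
11. 4069.887ms @ 66/7 + 92.497ms (3/14)
12. 4162.384ms @ 135/14 + 92.497ms (3/14)
13. 4254.882ms @ 69/7 + 92.497ms (3/14)
14. 4347.379ms @ 141/14 + 92.497ms (3/14)
15. 4439.877ms @ 72/7 + 92.497ms (3/14)
16. 4532.374ms @ 21/2 + 323.741ms (3/4)
17. 4856.115ms @ 45/4 + 161.871ms (3/8)
18. 5017.986ms @ 93/8 + 161.871ms (3/8)

note 15 onset = 72/7b = 4439.877ms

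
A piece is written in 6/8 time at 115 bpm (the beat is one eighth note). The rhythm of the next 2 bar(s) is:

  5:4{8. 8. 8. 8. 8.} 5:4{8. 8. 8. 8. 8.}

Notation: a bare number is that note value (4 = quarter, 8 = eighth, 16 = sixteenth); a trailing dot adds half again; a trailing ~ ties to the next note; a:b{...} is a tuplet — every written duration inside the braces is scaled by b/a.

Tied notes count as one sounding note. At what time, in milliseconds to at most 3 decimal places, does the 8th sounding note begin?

1. 0.0ms @ 0 + 626.087ms (6/5)
2. 626.087ms @ 6/5 + 626.087ms (6/5)
3. 1252.174ms @ 12/5 + 626.087ms (6/5)
4. 1878.261ms @ 18/5 + 626.087ms (6/5)
5. 2504.348ms @ 24/5 + 626.087ms (6/5)
6. 3130.435ms @ 6 + 626.087ms (6/5)
7. 3756.522ms @ 36/5 + 626.087ms (6/5)
8. 4382.609ms @ 42/5 + 626.087ms (6/5)
9. 5008.696ms @ 48/5 + 626.087ms (6/5)
10. 5634.783ms @ 54/5 + 626.087ms (6/5)

note 8 onset = 42/5b = 4382.609ms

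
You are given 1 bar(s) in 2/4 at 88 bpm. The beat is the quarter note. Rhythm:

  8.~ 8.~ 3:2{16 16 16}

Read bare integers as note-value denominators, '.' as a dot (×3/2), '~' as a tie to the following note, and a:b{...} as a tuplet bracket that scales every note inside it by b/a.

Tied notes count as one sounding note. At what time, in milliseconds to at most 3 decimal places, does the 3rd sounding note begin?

1. 0.0ms @ 0 + 1136.364ms (5/3)
2. 1136.364ms @ 5/3 + 113.636ms (1/6)
3. 1250.0ms @ 11/6 + 113.636ms (1/6)

note 3 onset = 11/6b = 1250.0ms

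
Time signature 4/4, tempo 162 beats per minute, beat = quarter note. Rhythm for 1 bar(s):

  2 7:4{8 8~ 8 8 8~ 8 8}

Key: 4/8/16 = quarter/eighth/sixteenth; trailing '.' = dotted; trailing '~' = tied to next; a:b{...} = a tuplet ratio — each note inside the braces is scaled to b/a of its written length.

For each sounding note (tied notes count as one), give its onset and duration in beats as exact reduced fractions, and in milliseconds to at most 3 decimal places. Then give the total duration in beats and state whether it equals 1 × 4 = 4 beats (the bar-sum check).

1) 0.0ms=0b +740.741ms=2b
2) 740.741ms=2b +105.82ms=2/7b
3) 846.561ms=16/7b +211.64ms=4/7b
4) 1058.201ms=20/7b +105.82ms=2/7b
5) 1164.021ms=22/7b +211.64ms=4/7b
6) 1375.661ms=26/7b +105.82ms=2/7b
Σ=4b of 4 (162bpm 4/4) — PASS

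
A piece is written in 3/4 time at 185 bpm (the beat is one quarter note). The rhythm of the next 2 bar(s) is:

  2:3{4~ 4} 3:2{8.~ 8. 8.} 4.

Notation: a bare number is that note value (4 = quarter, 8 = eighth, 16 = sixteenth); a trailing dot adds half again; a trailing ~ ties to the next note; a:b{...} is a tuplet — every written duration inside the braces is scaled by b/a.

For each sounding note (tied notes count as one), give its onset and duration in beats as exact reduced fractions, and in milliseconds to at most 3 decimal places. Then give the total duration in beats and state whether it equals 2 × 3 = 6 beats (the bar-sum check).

1) 0.0ms=0b +972.973ms=3b
2) 972.973ms=3b +324.324ms=1b
3) 1297.297ms=4b +162.162ms=1/2b
4) 1459.459ms=9/2b +486.486ms=3/2b
Σ=6b of 6 (185bpm 3/4) — PASS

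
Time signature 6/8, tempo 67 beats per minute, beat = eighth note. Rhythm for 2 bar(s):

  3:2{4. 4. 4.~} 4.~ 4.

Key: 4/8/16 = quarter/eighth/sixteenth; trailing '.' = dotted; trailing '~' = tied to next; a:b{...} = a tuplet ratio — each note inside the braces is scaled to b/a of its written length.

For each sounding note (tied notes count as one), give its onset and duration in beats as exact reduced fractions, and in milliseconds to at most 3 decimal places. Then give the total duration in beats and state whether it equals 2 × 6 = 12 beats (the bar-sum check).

1) 0.0ms=0b +1791.045ms=2b
2) 1791.045ms=2b +1791.045ms=2b
3) 3582.09ms=4b +7164.179ms=8b
Σ=12b of 12 (67bpm 6/8) — PASS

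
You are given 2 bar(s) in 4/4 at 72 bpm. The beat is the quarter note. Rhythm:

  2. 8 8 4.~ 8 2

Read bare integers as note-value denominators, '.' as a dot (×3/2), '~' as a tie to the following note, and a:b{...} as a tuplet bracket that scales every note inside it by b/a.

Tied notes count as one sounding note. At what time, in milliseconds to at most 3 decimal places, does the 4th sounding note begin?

1. 0.0ms @ 0 + 2500.0ms (3)
2. 2500.0ms @ 3 + 416.667ms (1/2)
3. 2916.667ms @ 7/2 + 416.667ms (1/2)
4. 3333.333ms @ 4 + 1666.667ms (2)
5. 5000.0ms @ 6 + 1666.667ms (2)

note 4 onset = 4b = 3333.333ms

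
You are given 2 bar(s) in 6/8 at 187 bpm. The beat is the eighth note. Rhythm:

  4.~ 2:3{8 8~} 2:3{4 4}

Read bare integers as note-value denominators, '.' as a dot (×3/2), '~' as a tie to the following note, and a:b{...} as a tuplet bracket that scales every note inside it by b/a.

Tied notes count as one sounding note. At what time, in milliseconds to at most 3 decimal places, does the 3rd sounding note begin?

note 3 onset = 9b = 2887.701ms

1. 0.0ms @ 0 + 1443.85ms (9/2)
2. 1443.85ms @ 9/2 + 1443.85ms (9/2)
3. 2887.701ms @ 9 + 962.567ms (3)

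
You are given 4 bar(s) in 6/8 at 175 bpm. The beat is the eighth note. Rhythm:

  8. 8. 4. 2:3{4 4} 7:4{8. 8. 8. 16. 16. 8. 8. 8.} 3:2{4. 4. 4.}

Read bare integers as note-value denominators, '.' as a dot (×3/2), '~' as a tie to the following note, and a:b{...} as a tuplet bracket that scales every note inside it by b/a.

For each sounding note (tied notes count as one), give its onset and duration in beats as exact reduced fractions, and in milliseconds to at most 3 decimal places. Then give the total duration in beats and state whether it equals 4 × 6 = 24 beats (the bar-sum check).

1) 0.0ms=0b +514.286ms=3/2b
2) 514.286ms=3/2b +514.286ms=3/2b
3) 1028.571ms=3b +1028.571ms=3b
4) 2057.143ms=6b +1028.571ms=3b
5) 3085.714ms=9b +1028.571ms=3b
6) 4114.286ms=12b +293.878ms=6/7b
7) 4408.163ms=90/7b +293.878ms=6/7b
8) 4702.041ms=96/7b +293.878ms=6/7b
9) 4995.918ms=102/7b +146.939ms=3/7b
10) 5142.857ms=15b +146.939ms=3/7b
11) 5289.796ms=108/7b +293.878ms=6/7b
12) 5583.673ms=114/7b +293.878ms=6/7b
13) 5877.551ms=120/7b +293.878ms=6/7b
14) 6171.429ms=18b +685.714ms=2b
15) 6857.143ms=20b +685.714ms=2b
16) 7542.857ms=22b +685.714ms=2b
Σ=24b of 24 (175bpm 6/8) — PASS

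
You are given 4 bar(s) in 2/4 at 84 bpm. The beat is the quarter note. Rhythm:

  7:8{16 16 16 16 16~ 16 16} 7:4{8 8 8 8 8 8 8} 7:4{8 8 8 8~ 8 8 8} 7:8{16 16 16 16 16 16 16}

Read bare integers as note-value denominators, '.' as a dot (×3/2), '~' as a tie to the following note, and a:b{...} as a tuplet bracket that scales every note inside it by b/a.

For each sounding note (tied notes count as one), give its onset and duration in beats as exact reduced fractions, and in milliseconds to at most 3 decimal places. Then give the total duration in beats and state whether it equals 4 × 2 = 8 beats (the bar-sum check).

1) 0.0ms=0b +204.082ms=2/7b
2) 204.082ms=2/7b +204.082ms=2/7b
3) 408.163ms=4/7b +204.082ms=2/7b
4) 612.245ms=6/7b +204.082ms=2/7b
5) 816.327ms=8/7b +408.163ms=4/7b
6) 1224.49ms=12/7b +204.082ms=2/7b
7) 1428.571ms=2b +204.082ms=2/7b
8) 1632.653ms=16/7b +204.082ms=2/7b
9) 1836.735ms=18/7b +204.082ms=2/7b
10) 2040.816ms=20/7b +204.082ms=2/7b
11) 2244.898ms=22/7b +204.082ms=2/7b
12) 2448.98ms=24/7b +204.082ms=2/7b
13) 2653.061ms=26/7b +204.082ms=2/7b
14) 2857.143ms=4b +204.082ms=2/7b
15) 3061.224ms=30/7b +204.082ms=2/7b
16) 3265.306ms=32/7b +204.082ms=2/7b
17) 3469.388ms=34/7b +408.163ms=4/7b
18) 3877.551ms=38/7b +204.082ms=2/7b
19) 4081.633ms=40/7b +204.082ms=2/7b
20) 4285.714ms=6b +204.082ms=2/7b
21) 4489.796ms=44/7b +204.082ms=2/7b
22) 4693.878ms=46/7b +204.082ms=2/7b
23) 4897.959ms=48/7b +204.082ms=2/7b
24) 5102.041ms=50/7b +204.082ms=2/7b
25) 5306.122ms=52/7b +204.082ms=2/7b
26) 5510.204ms=54/7b +204.082ms=2/7b
Σ=8b of 8 (84bpm 2/4) — PASS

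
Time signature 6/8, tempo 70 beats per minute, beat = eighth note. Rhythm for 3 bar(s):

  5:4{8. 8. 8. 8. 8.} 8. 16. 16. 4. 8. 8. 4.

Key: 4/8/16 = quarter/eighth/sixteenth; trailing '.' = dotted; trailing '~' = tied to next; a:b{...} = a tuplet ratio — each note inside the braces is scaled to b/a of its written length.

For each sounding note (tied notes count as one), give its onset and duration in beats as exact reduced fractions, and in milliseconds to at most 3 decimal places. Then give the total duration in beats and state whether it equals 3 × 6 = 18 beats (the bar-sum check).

1) 0.0ms=0b +1028.571ms=6/5b
2) 1028.571ms=6/5b +1028.571ms=6/5b
3) 2057.143ms=12/5b +1028.571ms=6/5b
4) 3085.714ms=18/5b +1028.571ms=6/5b
5) 4114.286ms=24/5b +1028.571ms=6/5b
6) 5142.857ms=6b +1285.714ms=3/2b
7) 6428.571ms=15/2b +642.857ms=3/4b
8) 7071.429ms=33/4b +642.857ms=3/4b
9) 7714.286ms=9b +2571.429ms=3b
10) 10285.714ms=12b +1285.714ms=3/2b
11) 11571.429ms=27/2b +1285.714ms=3/2b
12) 12857.143ms=15b +2571.429ms=3b
Σ=18b of 18 (70bpm 6/8) — PASS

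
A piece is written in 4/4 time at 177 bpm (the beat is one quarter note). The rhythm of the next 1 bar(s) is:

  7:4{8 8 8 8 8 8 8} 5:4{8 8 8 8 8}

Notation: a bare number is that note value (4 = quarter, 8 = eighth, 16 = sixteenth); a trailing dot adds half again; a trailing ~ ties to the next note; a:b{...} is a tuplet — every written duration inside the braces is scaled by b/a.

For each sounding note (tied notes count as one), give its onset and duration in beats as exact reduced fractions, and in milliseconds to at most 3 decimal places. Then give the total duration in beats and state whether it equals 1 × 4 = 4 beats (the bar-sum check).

1) 0.0ms=0b +96.852ms=2/7b
2) 96.852ms=2/7b +96.852ms=2/7b
3) 193.705ms=4/7b +96.852ms=2/7b
4) 290.557ms=6/7b +96.852ms=2/7b
5) 387.409ms=8/7b +96.852ms=2/7b
6) 484.262ms=10/7b +96.852ms=2/7b
7) 581.114ms=12/7b +96.852ms=2/7b
8) 677.966ms=2b +135.593ms=2/5b
9) 813.559ms=12/5b +135.593ms=2/5b
10) 949.153ms=14/5b +135.593ms=2/5b
11) 1084.746ms=16/5b +135.593ms=2/5b
12) 1220.339ms=18/5b +135.593ms=2/5b
Σ=4b of 4 (177bpm 4/4) — PASS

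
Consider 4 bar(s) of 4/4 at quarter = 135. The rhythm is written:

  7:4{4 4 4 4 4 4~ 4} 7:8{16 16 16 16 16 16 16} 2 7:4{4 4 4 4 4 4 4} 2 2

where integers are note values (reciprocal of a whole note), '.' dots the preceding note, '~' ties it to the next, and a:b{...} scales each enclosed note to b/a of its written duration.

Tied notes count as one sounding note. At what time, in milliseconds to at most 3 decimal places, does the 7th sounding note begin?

note 7 onset = 4b = 1777.778ms

1. 0.0ms @ 0 + 253.968ms (4/7)
2. 253.968ms @ 4/7 + 253.968ms (4/7)
3. 507.937ms @ 8/7 + 253.968ms (4/7)
4. 761.905ms @ 12/7 + 253.968ms (4/7)
5. 1015.873ms @ 16/7 + 253.968ms (4/7)
6. 1269.841ms @ 20/7 + 507.937ms (8/7)
7. 1777.778ms @ 4 + 126.984ms (2/7)
8. 1904.762ms @ 30/7 + 126.984ms (2/7)
9. 2031.746ms @ 32/7 + 126.984ms (2/7)
10. 2158.73ms @ 34/7 + 126.984ms (2/7)
11. 2285.714ms @ 36/7 + 126.984ms (2/7)
12. 2412.698ms @ 38/7 + 126.984ms (2/7)
13. 2539.683ms @ 40/7 + 126.984ms (2/7)
14. 2666.667ms @ 6 + 888.889ms (2)
15. 3555.556ms @ 8 + 253.968ms (4/7)
16. 3809.524ms @ 60/7 + 253.968ms (4/7)
17. 4063.492ms @ 64/7 + 253.968ms (4/7)
18. 4317.46ms @ 68/7 + 253.968ms (4/7)
19. 4571.429ms @ 72/7 + 253.968ms (4/7)
20. 4825.397ms @ 76/7 + 253.968ms (4/7)
21. 5079.365ms @ 80/7 + 253.968ms (4/7)
22. 5333.333ms @ 12 + 888.889ms (2)
23. 6222.222ms @ 14 + 888.889ms (2)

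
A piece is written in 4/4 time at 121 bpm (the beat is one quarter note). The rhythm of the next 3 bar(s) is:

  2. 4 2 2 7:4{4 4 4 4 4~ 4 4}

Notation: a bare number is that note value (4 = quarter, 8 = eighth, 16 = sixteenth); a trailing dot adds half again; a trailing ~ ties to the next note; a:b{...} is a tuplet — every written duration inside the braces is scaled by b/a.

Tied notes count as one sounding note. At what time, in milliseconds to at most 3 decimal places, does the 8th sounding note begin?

1. 0.0ms @ 0 + 1487.603ms (3)
2. 1487.603ms @ 3 + 495.868ms (1)
3. 1983.471ms @ 4 + 991.736ms (2)
4. 2975.207ms @ 6 + 991.736ms (2)
5. 3966.942ms @ 8 + 283.353ms (4/7)
6. 4250.295ms @ 60/7 + 283.353ms (4/7)
7. 4533.648ms @ 64/7 + 283.353ms (4/7)
8. 4817.001ms @ 68/7 + 283.353ms (4/7)
9. 5100.354ms @ 72/7 + 566.706ms (8/7)
10. 5667.06ms @ 80/7 + 283.353ms (4/7)

note 8 onset = 68/7b = 4817.001ms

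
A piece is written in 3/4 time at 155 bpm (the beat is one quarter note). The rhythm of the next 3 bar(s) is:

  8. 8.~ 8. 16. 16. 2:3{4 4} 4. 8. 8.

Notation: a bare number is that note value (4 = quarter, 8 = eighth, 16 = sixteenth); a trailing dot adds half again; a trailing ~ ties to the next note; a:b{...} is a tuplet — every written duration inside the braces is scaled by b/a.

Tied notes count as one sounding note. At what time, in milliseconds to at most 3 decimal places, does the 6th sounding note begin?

1. 0.0ms @ 0 + 290.323ms (3/4)
2. 290.323ms @ 3/4 + 580.645ms (3/2)
3. 870.968ms @ 9/4 + 145.161ms (3/8)
4. 1016.129ms @ 21/8 + 145.161ms (3/8)
5. 1161.29ms @ 3 + 580.645ms (3/2)
6. 1741.935ms @ 9/2 + 580.645ms (3/2)
7. 2322.581ms @ 6 + 580.645ms (3/2)
8. 2903.226ms @ 15/2 + 290.323ms (3/4)
9. 3193.548ms @ 33/4 + 290.323ms (3/4)

note 6 onset = 9/2b = 1741.935ms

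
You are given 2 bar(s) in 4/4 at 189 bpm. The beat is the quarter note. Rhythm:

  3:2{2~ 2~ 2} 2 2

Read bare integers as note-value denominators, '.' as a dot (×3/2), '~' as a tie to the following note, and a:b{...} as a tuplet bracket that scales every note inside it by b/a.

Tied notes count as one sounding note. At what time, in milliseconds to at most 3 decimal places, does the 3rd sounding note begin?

1. 0.0ms @ 0 + 1269.841ms (4)
2. 1269.841ms @ 4 + 634.921ms (2)
3. 1904.762ms @ 6 + 634.921ms (2)

note 3 onset = 6b = 1904.762ms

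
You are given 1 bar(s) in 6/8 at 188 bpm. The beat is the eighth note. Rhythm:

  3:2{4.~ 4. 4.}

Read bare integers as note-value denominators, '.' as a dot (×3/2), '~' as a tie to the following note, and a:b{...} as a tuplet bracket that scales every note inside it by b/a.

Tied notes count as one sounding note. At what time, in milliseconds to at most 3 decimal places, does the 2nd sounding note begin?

note 2 onset = 4b = 1276.596ms

1. 0.0ms @ 0 + 1276.596ms (4)
2. 1276.596ms @ 4 + 638.298ms (2)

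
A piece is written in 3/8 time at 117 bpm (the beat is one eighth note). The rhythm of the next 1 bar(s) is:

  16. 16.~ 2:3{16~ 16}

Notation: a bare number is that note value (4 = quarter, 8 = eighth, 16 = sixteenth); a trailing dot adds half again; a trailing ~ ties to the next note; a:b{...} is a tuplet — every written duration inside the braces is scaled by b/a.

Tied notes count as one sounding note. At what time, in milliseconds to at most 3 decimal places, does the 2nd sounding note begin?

1. 0.0ms @ 0 + 384.615ms (3/4)
2. 384.615ms @ 3/4 + 1153.846ms (9/4)

note 2 onset = 3/4b = 384.615ms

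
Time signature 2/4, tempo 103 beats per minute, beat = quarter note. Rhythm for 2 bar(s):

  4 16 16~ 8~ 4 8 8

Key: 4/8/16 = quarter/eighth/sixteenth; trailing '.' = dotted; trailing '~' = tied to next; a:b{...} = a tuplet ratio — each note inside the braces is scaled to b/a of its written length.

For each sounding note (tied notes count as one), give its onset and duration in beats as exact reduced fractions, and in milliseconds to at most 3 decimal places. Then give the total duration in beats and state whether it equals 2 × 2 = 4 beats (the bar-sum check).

1) 0.0ms=0b +582.524ms=1b
2) 582.524ms=1b +145.631ms=1/4b
3) 728.155ms=5/4b +1019.417ms=7/4b
4) 1747.573ms=3b +291.262ms=1/2b
5) 2038.835ms=7/2b +291.262ms=1/2b
Σ=4b of 4 (103bpm 2/4) — PASS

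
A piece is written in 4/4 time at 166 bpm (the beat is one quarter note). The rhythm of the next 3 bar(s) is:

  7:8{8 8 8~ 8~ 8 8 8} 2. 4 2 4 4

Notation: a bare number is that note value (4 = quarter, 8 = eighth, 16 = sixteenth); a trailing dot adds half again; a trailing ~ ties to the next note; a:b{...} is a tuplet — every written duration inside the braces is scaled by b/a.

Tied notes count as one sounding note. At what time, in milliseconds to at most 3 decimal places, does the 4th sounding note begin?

note 4 onset = 20/7b = 1032.702ms

1. 0.0ms @ 0 + 206.54ms (4/7)
2. 206.54ms @ 4/7 + 206.54ms (4/7)
3. 413.081ms @ 8/7 + 619.621ms (12/7)
4. 1032.702ms @ 20/7 + 206.54ms (4/7)
5. 1239.243ms @ 24/7 + 206.54ms (4/7)
6. 1445.783ms @ 4 + 1084.337ms (3)
7. 2530.12ms @ 7 + 361.446ms (1)
8. 2891.566ms @ 8 + 722.892ms (2)
9. 3614.458ms @ 10 + 361.446ms (1)
10. 3975.904ms @ 11 + 361.446ms (1)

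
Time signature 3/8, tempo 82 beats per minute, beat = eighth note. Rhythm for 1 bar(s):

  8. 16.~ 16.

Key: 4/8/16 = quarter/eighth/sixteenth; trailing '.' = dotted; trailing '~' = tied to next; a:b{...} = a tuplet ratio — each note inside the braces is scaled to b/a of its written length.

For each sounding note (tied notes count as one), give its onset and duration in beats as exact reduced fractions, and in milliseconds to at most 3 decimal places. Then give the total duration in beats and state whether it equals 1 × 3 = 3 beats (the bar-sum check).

1) 0.0ms=0b +1097.561ms=3/2b
2) 1097.561ms=3/2b +1097.561ms=3/2b
Σ=3b of 3 (82bpm 3/8) — PASS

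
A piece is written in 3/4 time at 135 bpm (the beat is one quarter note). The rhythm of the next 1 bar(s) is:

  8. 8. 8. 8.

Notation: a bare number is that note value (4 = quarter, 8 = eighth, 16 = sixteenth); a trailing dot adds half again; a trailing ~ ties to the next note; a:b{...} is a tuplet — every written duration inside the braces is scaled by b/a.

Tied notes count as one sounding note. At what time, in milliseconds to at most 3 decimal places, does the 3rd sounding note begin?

note 3 onset = 3/2b = 666.667ms

1. 0.0ms @ 0 + 333.333ms (3/4)
2. 333.333ms @ 3/4 + 333.333ms (3/4)
3. 666.667ms @ 3/2 + 333.333ms (3/4)
4. 1000.0ms @ 9/4 + 333.333ms (3/4)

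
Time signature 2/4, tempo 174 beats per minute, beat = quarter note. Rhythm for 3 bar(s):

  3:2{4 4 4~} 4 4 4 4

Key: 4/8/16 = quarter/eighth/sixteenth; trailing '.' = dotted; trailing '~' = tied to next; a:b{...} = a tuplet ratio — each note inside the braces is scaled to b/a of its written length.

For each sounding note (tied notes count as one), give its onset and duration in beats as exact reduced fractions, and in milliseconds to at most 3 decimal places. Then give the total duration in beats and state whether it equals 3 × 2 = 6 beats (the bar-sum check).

1) 0.0ms=0b +229.885ms=2/3b
2) 229.885ms=2/3b +229.885ms=2/3b
3) 459.77ms=4/3b +574.713ms=5/3b
4) 1034.483ms=3b +344.828ms=1b
5) 1379.31ms=4b +344.828ms=1b
6) 1724.138ms=5b +344.828ms=1b
Σ=6b of 6 (174bpm 2/4) — PASS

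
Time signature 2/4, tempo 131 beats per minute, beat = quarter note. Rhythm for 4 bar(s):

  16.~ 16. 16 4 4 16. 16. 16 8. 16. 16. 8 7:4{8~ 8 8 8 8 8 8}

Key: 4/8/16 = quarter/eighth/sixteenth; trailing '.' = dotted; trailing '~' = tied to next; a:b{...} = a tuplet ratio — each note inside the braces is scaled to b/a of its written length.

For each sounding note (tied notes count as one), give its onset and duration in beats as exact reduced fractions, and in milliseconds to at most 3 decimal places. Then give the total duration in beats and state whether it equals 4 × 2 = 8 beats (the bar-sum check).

1) 0.0ms=0b +343.511ms=3/4b
2) 343.511ms=3/4b +114.504ms=1/4b
3) 458.015ms=1b +458.015ms=1b
4) 916.031ms=2b +458.015ms=1b
5) 1374.046ms=3b +171.756ms=3/8b
6) 1545.802ms=27/8b +171.756ms=3/8b
7) 1717.557ms=15/4b +114.504ms=1/4b
8) 1832.061ms=4b +343.511ms=3/4b
9) 2175.573ms=19/4b +171.756ms=3/8b
10) 2347.328ms=41/8b +171.756ms=3/8b
11) 2519.084ms=11/2b +229.008ms=1/2b
12) 2748.092ms=6b +261.723ms=4/7b
13) 3009.815ms=46/7b +130.862ms=2/7b
14) 3140.676ms=48/7b +130.862ms=2/7b
15) 3271.538ms=50/7b +130.862ms=2/7b
16) 3402.399ms=52/7b +130.862ms=2/7b
17) 3533.261ms=54/7b +130.862ms=2/7b
Σ=8b of 8 (131bpm 2/4) — PASS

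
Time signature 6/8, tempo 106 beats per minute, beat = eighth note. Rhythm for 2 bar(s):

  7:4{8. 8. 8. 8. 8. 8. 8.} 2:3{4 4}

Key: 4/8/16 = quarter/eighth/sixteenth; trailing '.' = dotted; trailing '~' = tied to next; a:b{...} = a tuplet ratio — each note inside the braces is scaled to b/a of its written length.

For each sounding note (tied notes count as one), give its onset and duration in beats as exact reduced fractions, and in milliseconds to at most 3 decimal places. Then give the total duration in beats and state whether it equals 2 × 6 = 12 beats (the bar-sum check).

1) 0.0ms=0b +485.175ms=6/7b
2) 485.175ms=6/7b +485.175ms=6/7b
3) 970.35ms=12/7b +485.175ms=6/7b
4) 1455.526ms=18/7b +485.175ms=6/7b
5) 1940.701ms=24/7b +485.175ms=6/7b
6) 2425.876ms=30/7b +485.175ms=6/7b
7) 2911.051ms=36/7b +485.175ms=6/7b
8) 3396.226ms=6b +1698.113ms=3b
9) 5094.34ms=9b +1698.113ms=3b
Σ=12b of 12 (106bpm 6/8) — PASS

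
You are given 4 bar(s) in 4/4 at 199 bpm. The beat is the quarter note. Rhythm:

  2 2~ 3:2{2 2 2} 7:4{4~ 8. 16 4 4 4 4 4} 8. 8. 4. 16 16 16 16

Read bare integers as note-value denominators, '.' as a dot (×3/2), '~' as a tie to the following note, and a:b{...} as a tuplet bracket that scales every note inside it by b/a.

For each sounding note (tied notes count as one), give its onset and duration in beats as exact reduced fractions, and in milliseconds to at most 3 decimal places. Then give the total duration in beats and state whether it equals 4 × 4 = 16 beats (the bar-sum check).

1) 0.0ms=0b +603.015ms=2b
2) 603.015ms=2b +1005.025ms=10/3b
3) 1608.04ms=16/3b +402.01ms=4/3b
4) 2010.05ms=20/3b +402.01ms=4/3b
5) 2412.06ms=8b +301.508ms=1b
6) 2713.568ms=9b +43.073ms=1/7b
7) 2756.64ms=64/7b +172.29ms=4/7b
8) 2928.93ms=68/7b +172.29ms=4/7b
9) 3101.22ms=72/7b +172.29ms=4/7b
10) 3273.51ms=76/7b +172.29ms=4/7b
11) 3445.8ms=80/7b +172.29ms=4/7b
12) 3618.09ms=12b +226.131ms=3/4b
13) 3844.221ms=51/4b +226.131ms=3/4b
14) 4070.352ms=27/2b +452.261ms=3/2b
15) 4522.613ms=15b +75.377ms=1/4b
16) 4597.99ms=61/4b +75.377ms=1/4b
17) 4673.367ms=31/2b +75.377ms=1/4b
18) 4748.744ms=63/4b +75.377ms=1/4b
Σ=16b of 16 (199bpm 4/4) — PASS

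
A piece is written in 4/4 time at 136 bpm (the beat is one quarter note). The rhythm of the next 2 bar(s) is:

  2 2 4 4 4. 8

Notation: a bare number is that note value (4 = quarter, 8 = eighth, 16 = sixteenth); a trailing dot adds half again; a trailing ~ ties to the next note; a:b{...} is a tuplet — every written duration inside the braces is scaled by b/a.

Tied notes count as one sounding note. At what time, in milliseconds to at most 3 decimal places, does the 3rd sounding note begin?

note 3 onset = 4b = 1764.706ms

1. 0.0ms @ 0 + 882.353ms (2)
2. 882.353ms @ 2 + 882.353ms (2)
3. 1764.706ms @ 4 + 441.176ms (1)
4. 2205.882ms @ 5 + 441.176ms (1)
5. 2647.059ms @ 6 + 661.765ms (3/2)
6. 3308.824ms @ 15/2 + 220.588ms (1/2)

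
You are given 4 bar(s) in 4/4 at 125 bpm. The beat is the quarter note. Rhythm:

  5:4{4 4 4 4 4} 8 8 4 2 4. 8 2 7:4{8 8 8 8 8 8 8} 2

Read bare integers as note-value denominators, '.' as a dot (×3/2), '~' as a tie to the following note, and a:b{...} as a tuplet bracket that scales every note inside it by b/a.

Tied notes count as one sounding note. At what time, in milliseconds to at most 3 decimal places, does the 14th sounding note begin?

1. 0.0ms @ 0 + 384.0ms (4/5)
2. 384.0ms @ 4/5 + 384.0ms (4/5)
3. 768.0ms @ 8/5 + 384.0ms (4/5)
4. 1152.0ms @ 12/5 + 384.0ms (4/5)
5. 1536.0ms @ 16/5 + 384.0ms (4/5)
6. 1920.0ms @ 4 + 240.0ms (1/2)
7. 2160.0ms @ 9/2 + 240.0ms (1/2)
8. 2400.0ms @ 5 + 480.0ms (1)
9. 2880.0ms @ 6 + 960.0ms (2)
10. 3840.0ms @ 8 + 720.0ms (3/2)
11. 4560.0ms @ 19/2 + 240.0ms (1/2)
12. 4800.0ms @ 10 + 960.0ms (2)
13. 5760.0ms @ 12 + 137.143ms (2/7)
14. 5897.143ms @ 86/7 + 137.143ms (2/7)
15. 6034.286ms @ 88/7 + 137.143ms (2/7)
16. 6171.429ms @ 90/7 + 137.143ms (2/7)
17. 6308.571ms @ 92/7 + 137.143ms (2/7)
18. 6445.714ms @ 94/7 + 137.143ms (2/7)
19. 6582.857ms @ 96/7 + 137.143ms (2/7)
20. 6720.0ms @ 14 + 960.0ms (2)

note 14 onset = 86/7b = 5897.143ms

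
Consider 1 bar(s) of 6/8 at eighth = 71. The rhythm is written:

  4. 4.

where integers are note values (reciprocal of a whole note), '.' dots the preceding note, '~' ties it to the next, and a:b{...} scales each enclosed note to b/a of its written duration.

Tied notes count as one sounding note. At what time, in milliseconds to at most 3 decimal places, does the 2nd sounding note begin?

note 2 onset = 3b = 2535.211ms

1. 0.0ms @ 0 + 2535.211ms (3)
2. 2535.211ms @ 3 + 2535.211ms (3)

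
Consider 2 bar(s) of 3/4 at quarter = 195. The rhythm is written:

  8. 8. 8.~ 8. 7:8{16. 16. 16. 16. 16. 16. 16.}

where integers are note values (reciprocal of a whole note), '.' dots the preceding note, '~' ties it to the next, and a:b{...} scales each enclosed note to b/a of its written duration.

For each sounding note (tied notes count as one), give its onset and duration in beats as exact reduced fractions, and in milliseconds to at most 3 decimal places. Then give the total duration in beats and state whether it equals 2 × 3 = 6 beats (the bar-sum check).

1) 0.0ms=0b +230.769ms=3/4b
2) 230.769ms=3/4b +230.769ms=3/4b
3) 461.538ms=3/2b +461.538ms=3/2b
4) 923.077ms=3b +131.868ms=3/7b
5) 1054.945ms=24/7b +131.868ms=3/7b
6) 1186.813ms=27/7b +131.868ms=3/7b
7) 1318.681ms=30/7b +131.868ms=3/7b
8) 1450.549ms=33/7b +131.868ms=3/7b
9) 1582.418ms=36/7b +131.868ms=3/7b
10) 1714.286ms=39/7b +131.868ms=3/7b
Σ=6b of 6 (195bpm 3/4) — PASS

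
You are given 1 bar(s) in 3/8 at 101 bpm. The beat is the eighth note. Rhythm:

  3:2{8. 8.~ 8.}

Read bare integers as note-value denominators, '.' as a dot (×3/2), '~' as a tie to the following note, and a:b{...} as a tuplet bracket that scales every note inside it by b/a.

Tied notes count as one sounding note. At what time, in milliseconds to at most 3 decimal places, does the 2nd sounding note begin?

1. 0.0ms @ 0 + 594.059ms (1)
2. 594.059ms @ 1 + 1188.119ms (2)

note 2 onset = 1b = 594.059ms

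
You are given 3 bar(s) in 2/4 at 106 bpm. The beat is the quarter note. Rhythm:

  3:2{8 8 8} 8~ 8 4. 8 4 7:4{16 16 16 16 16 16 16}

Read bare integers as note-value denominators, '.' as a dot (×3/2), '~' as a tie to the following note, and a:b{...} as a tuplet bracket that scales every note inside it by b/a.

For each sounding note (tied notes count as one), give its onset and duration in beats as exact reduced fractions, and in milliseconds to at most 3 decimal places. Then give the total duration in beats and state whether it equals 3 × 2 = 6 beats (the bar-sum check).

1) 0.0ms=0b +188.679ms=1/3b
2) 188.679ms=1/3b +188.679ms=1/3b
3) 377.358ms=2/3b +188.679ms=1/3b
4) 566.038ms=1b +566.038ms=1b
5) 1132.075ms=2b +849.057ms=3/2b
6) 1981.132ms=7/2b +283.019ms=1/2b
7) 2264.151ms=4b +566.038ms=1b
8) 2830.189ms=5b +80.863ms=1/7b
9) 2911.051ms=36/7b +80.863ms=1/7b
10) 2991.914ms=37/7b +80.863ms=1/7b
11) 3072.776ms=38/7b +80.863ms=1/7b
12) 3153.639ms=39/7b +80.863ms=1/7b
13) 3234.501ms=40/7b +80.863ms=1/7b
14) 3315.364ms=41/7b +80.863ms=1/7b
Σ=6b of 6 (106bpm 2/4) — PASS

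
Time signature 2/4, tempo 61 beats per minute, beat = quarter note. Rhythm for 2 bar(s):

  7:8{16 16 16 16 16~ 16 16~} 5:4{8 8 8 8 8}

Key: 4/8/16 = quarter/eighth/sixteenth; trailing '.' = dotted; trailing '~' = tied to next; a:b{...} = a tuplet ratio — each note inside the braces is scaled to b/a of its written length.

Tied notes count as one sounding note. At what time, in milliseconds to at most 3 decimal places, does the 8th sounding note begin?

1. 0.0ms @ 0 + 281.03ms (2/7)
2. 281.03ms @ 2/7 + 281.03ms (2/7)
3. 562.061ms @ 4/7 + 281.03ms (2/7)
4. 843.091ms @ 6/7 + 281.03ms (2/7)
5. 1124.122ms @ 8/7 + 562.061ms (4/7)
6. 1686.183ms @ 12/7 + 674.473ms (24/35)
7. 2360.656ms @ 12/5 + 393.443ms (2/5)
8. 2754.098ms @ 14/5 + 393.443ms (2/5)
9. 3147.541ms @ 16/5 + 393.443ms (2/5)
10. 3540.984ms @ 18/5 + 393.443ms (2/5)

note 8 onset = 14/5b = 2754.098ms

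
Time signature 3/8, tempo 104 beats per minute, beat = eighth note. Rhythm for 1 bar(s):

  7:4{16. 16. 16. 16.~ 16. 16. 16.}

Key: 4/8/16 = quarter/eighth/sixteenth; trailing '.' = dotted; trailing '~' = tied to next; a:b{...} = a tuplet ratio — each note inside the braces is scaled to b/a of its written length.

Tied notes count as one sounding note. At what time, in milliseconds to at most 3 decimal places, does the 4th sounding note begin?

note 4 onset = 9/7b = 741.758ms

1. 0.0ms @ 0 + 247.253ms (3/7)
2. 247.253ms @ 3/7 + 247.253ms (3/7)
3. 494.505ms @ 6/7 + 247.253ms (3/7)
4. 741.758ms @ 9/7 + 494.505ms (6/7)
5. 1236.264ms @ 15/7 + 247.253ms (3/7)
6. 1483.516ms @ 18/7 + 247.253ms (3/7)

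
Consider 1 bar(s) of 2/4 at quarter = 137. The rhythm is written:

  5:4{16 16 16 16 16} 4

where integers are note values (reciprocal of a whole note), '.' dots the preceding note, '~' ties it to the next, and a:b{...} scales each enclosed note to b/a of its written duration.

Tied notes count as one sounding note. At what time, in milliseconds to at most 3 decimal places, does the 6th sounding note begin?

note 6 onset = 1b = 437.956ms

1. 0.0ms @ 0 + 87.591ms (1/5)
2. 87.591ms @ 1/5 + 87.591ms (1/5)
3. 175.182ms @ 2/5 + 87.591ms (1/5)
4. 262.774ms @ 3/5 + 87.591ms (1/5)
5. 350.365ms @ 4/5 + 87.591ms (1/5)
6. 437.956ms @ 1 + 437.956ms (1)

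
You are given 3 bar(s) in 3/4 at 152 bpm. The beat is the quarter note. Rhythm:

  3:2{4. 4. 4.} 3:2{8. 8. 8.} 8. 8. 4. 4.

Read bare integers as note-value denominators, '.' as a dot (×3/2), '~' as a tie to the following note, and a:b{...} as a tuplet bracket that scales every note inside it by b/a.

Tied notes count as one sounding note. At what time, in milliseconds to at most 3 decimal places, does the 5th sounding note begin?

note 5 onset = 7/2b = 1381.579ms

1. 0.0ms @ 0 + 394.737ms (1)
2. 394.737ms @ 1 + 394.737ms (1)
3. 789.474ms @ 2 + 394.737ms (1)
4. 1184.211ms @ 3 + 197.368ms (1/2)
5. 1381.579ms @ 7/2 + 197.368ms (1/2)
6. 1578.947ms @ 4 + 197.368ms (1/2)
7. 1776.316ms @ 9/2 + 296.053ms (3/4)
8. 2072.368ms @ 21/4 + 296.053ms (3/4)
9. 2368.421ms @ 6 + 592.105ms (3/2)
10. 2960.526ms @ 15/2 + 592.105ms (3/2)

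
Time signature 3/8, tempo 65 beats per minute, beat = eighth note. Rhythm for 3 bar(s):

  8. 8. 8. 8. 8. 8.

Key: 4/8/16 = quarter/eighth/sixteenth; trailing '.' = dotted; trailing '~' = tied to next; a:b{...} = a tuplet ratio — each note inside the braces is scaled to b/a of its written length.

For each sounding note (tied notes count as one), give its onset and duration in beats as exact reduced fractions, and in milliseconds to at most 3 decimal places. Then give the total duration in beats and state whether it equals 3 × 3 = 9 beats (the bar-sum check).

1) 0.0ms=0b +1384.615ms=3/2b
2) 1384.615ms=3/2b +1384.615ms=3/2b
3) 2769.231ms=3b +1384.615ms=3/2b
4) 4153.846ms=9/2b +1384.615ms=3/2b
5) 5538.462ms=6b +1384.615ms=3/2b
6) 6923.077ms=15/2b +1384.615ms=3/2b
Σ=9b of 9 (65bpm 3/8) — PASS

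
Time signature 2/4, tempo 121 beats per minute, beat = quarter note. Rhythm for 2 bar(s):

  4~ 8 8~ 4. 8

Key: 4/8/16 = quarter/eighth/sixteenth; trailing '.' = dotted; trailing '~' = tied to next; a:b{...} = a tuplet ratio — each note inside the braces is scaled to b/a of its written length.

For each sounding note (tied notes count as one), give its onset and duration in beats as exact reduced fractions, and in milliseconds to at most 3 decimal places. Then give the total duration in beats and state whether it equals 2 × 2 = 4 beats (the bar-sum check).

1) 0.0ms=0b +743.802ms=3/2b
2) 743.802ms=3/2b +991.736ms=2b
3) 1735.537ms=7/2b +247.934ms=1/2b
Σ=4b of 4 (121bpm 2/4) — PASS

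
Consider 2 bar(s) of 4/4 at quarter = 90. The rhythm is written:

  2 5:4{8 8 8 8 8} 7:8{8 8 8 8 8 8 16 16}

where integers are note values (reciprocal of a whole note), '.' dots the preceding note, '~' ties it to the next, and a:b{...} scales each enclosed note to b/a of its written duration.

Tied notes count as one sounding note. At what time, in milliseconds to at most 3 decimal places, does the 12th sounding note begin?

1. 0.0ms @ 0 + 1333.333ms (2)
2. 1333.333ms @ 2 + 266.667ms (2/5)
3. 1600.0ms @ 12/5 + 266.667ms (2/5)
4. 1866.667ms @ 14/5 + 266.667ms (2/5)
5. 2133.333ms @ 16/5 + 266.667ms (2/5)
6. 2400.0ms @ 18/5 + 266.667ms (2/5)
7. 2666.667ms @ 4 + 380.952ms (4/7)
8. 3047.619ms @ 32/7 + 380.952ms (4/7)
9. 3428.571ms @ 36/7 + 380.952ms (4/7)
10. 3809.524ms @ 40/7 + 380.952ms (4/7)
11. 4190.476ms @ 44/7 + 380.952ms (4/7)
12. 4571.429ms @ 48/7 + 380.952ms (4/7)
13. 4952.381ms @ 52/7 + 190.476ms (2/7)
14. 5142.857ms @ 54/7 + 190.476ms (2/7)

note 12 onset = 48/7b = 4571.429ms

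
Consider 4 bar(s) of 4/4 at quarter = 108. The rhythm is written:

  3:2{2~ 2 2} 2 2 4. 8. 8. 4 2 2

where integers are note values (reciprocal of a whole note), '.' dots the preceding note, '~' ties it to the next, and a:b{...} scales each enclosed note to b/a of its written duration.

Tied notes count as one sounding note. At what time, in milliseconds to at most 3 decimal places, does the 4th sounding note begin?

note 4 onset = 6b = 3333.333ms

1. 0.0ms @ 0 + 1481.481ms (8/3)
2. 1481.481ms @ 8/3 + 740.741ms (4/3)
3. 2222.222ms @ 4 + 1111.111ms (2)
4. 3333.333ms @ 6 + 1111.111ms (2)
5. 4444.444ms @ 8 + 833.333ms (3/2)
6. 5277.778ms @ 19/2 + 416.667ms (3/4)
7. 5694.444ms @ 41/4 + 416.667ms (3/4)
8. 6111.111ms @ 11 + 555.556ms (1)
9. 6666.667ms @ 12 + 1111.111ms (2)
10. 7777.778ms @ 14 + 1111.111ms (2)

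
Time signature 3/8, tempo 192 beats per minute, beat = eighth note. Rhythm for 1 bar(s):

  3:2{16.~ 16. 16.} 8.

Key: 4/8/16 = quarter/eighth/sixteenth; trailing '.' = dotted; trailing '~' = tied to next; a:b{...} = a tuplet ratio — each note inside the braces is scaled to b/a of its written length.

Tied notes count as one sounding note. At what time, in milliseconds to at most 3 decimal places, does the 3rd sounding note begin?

note 3 onset = 3/2b = 468.75ms

1. 0.0ms @ 0 + 312.5ms (1)
2. 312.5ms @ 1 + 156.25ms (1/2)
3. 468.75ms @ 3/2 + 468.75ms (3/2)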